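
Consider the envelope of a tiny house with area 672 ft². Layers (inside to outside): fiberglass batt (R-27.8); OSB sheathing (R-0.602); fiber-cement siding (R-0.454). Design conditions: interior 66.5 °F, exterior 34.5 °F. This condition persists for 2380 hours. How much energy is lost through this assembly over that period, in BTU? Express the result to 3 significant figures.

1770000 BTU

R_total = 27.8 + 0.602 + 0.454 = 28.86 ft²·°F·h/BTU
Q = 672 × (66.5 − 34.5) / 28.86 = 745.2 BTU/h
E = 745.2 × 2380 = 1774000 BTU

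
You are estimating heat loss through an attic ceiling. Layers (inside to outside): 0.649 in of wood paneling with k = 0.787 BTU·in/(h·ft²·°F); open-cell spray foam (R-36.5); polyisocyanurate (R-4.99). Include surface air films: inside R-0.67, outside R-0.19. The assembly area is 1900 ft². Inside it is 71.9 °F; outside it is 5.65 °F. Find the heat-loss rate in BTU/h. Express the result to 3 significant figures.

2920 BTU/h

0.649/0.787 = 0.8247
R_total = 0.67 + 0.8247 + 36.5 + 4.99 + 0.19 = 43.17 ft²·°F·h/BTU
Q = A·ΔT/R = 1900 × (71.9 − 5.65) / 43.17 = 2915 BTU/h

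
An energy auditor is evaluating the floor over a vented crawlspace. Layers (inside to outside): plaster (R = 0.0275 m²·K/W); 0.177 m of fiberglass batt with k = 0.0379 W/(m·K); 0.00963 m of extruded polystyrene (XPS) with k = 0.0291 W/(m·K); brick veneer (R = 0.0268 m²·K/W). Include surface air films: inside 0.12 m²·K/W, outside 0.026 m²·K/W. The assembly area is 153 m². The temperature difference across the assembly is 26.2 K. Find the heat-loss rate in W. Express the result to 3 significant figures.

771 W

0.177/0.0379 = 4.67
0.00963/0.0291 = 0.3309
R_total = 0.12 + 0.0275 + 4.67 + 0.3309 + 0.0268 + 0.026 = 5.201 m²·K/W
Q = A·ΔT/R = 153 × 26.2 / 5.201 = 770.7 W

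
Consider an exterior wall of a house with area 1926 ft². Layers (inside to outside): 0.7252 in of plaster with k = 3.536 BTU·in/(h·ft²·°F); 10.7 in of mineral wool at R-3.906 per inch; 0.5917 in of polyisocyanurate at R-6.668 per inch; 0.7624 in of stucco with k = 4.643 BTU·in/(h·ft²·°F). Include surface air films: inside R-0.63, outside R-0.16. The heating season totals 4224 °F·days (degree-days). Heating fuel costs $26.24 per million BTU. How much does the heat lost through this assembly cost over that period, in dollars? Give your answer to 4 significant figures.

0.7252/3.536 = 0.20509
10.7 × 3.906 = 41.794
0.5917 × 6.668 = 3.9455
0.7624/4.643 = 0.1642
R_total = 0.63 + 0.20509 + 41.794 + 3.9455 + 0.1642 + 0.16 = 46.899 ft²·°F·h/BTU
E = A × HDD × 24 / R = 1926 × 4224 × 24 / 46.899 = 4163200 BTU
Cost = 4163200/10⁶ × 26.24 = $109.24

109.2 dollars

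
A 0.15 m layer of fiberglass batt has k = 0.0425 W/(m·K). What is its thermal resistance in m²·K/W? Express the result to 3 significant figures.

R = L/k = 0.15/0.0425 = 3.529 m²·K/W

3.53 m²·K/W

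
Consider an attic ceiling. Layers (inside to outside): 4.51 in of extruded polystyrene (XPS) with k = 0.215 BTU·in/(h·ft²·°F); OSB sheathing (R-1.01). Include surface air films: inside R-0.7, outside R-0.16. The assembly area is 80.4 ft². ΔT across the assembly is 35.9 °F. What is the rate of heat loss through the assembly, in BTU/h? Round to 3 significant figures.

126 BTU/h

4.51/0.215 = 20.98
R_total = 0.7 + 20.98 + 1.01 + 0.16 = 22.85 ft²·°F·h/BTU
Q = A·ΔT/R = 80.4 × 35.9 / 22.85 = 126.3 BTU/h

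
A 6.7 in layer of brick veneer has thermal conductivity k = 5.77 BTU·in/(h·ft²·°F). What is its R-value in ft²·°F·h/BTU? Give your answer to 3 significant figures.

R = L/k = 6.7/5.77 = 1.161 ft²·°F·h/BTU

1.16 ft²·°F·h/BTU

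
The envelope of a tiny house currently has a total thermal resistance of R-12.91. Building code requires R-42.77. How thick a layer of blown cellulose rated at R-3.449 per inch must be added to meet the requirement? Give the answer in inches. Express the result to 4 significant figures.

8.658 in

ΔR = 42.77 − 12.91 = 29.86 ft²·°F·h/BTU
L = ΔR / (R/in) = 29.86/3.449 = 8.6576 in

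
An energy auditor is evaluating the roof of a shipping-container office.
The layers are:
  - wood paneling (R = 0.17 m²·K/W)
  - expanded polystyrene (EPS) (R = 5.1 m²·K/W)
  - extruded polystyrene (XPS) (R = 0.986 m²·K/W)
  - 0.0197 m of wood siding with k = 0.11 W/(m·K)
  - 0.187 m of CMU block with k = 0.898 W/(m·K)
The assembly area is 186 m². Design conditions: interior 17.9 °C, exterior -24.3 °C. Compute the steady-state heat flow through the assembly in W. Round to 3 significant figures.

0.0197/0.11 = 0.1791
0.187/0.898 = 0.2082
R_total = 0.17 + 5.1 + 0.986 + 0.1791 + 0.2082 = 6.643 m²·K/W
Q = A·ΔT/R = 186 × (17.9 − (-24.3)) / 6.643 = 1182 W

1180 W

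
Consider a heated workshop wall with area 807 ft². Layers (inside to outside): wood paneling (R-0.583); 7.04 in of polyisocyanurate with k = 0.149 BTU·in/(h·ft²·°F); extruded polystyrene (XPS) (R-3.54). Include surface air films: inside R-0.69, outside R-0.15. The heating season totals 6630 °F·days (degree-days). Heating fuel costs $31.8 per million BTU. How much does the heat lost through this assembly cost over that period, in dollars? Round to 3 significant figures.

78.2 dollars

7.04/0.149 = 47.25
R_total = 0.69 + 0.583 + 47.25 + 3.54 + 0.15 = 52.21 ft²·°F·h/BTU
E = A × HDD × 24 / R = 807 × 6630 × 24 / 52.21 = 2459000 BTU
Cost = 2459000/10⁶ × 31.8 = $78.21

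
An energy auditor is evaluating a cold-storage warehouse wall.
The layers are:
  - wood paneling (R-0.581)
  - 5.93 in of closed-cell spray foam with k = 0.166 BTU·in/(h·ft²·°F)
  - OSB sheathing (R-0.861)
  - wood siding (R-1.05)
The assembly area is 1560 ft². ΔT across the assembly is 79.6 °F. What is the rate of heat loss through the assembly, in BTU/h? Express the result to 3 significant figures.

5.93/0.166 = 35.72
R_total = 0.581 + 35.72 + 0.861 + 1.05 = 38.21 ft²·°F·h/BTU
Q = A·ΔT/R = 1560 × 79.6 / 38.21 = 3249 BTU/h

3250 BTU/h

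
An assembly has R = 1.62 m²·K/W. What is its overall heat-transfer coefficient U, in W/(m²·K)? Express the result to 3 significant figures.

U = 1/R = 1/1.62 = 0.6173

0.617 W/(m²·K)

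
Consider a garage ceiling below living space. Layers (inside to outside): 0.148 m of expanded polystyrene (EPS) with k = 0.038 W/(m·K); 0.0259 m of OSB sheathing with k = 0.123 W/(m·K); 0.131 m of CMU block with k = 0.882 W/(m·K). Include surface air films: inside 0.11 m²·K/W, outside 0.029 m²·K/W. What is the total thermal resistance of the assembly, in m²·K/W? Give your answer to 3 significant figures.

4.39 m²·K/W

0.148/0.038 = 3.895
0.0259/0.123 = 0.2106
0.131/0.882 = 0.1485
R_total = 0.11 + 3.895 + 0.2106 + 0.1485 + 0.029 = 4.393 m²·K/W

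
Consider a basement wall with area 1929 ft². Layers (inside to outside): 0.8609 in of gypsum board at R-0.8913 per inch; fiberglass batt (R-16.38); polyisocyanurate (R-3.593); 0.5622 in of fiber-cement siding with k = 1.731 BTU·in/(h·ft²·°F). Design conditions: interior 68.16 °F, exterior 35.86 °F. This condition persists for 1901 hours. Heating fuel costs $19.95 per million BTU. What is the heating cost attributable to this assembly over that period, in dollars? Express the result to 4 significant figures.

112.2 dollars

0.8609 × 0.8913 = 0.76732
0.5622/1.731 = 0.32478
R_total = 0.76732 + 16.38 + 3.593 + 0.32478 = 21.065 ft²·°F·h/BTU
Q = 1929 × (68.16 − 35.86) / 21.065 = 2957.8 BTU/h
E = 2957.8 × 1901 = 5622800 BTU
Cost = 5622800/10⁶ × 19.95 = $112.18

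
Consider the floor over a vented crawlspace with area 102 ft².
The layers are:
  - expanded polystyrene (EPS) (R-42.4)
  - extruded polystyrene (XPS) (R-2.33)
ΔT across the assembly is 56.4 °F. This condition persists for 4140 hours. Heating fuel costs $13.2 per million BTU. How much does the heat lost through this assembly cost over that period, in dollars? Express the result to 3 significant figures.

R_total = 42.4 + 2.33 = 44.73 ft²·°F·h/BTU
Q = 102 × 56.4 / 44.73 = 128.6 BTU/h
E = 128.6 × 4140 = 532500 BTU
Cost = 532500/10⁶ × 13.2 = $7.028

7.03 dollars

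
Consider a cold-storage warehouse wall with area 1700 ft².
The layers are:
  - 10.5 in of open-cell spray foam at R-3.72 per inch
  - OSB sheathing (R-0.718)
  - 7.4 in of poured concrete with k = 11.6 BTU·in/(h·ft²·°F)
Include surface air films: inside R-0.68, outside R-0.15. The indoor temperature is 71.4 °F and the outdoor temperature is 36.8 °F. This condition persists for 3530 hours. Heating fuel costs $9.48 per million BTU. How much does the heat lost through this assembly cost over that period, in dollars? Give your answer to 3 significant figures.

10.5 × 3.72 = 39.06
7.4/11.6 = 0.6379
R_total = 0.68 + 39.06 + 0.718 + 0.6379 + 0.15 = 41.25 ft²·°F·h/BTU
Q = 1700 × (71.4 − 36.8) / 41.25 = 1426 BTU/h
E = 1426 × 3530 = 5034000 BTU
Cost = 5034000/10⁶ × 9.48 = $47.72

47.7 dollars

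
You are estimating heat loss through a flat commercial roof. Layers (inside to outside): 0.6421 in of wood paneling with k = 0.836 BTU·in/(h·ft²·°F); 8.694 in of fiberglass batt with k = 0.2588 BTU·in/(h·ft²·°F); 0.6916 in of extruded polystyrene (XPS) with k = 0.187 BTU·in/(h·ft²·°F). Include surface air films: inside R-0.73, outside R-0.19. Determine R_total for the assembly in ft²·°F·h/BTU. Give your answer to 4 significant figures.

38.98 ft²·°F·h/BTU

0.6421/0.836 = 0.76806
8.694/0.2588 = 33.594
0.6916/0.187 = 3.6984
R_total = 0.73 + 0.76806 + 33.594 + 3.6984 + 0.19 = 38.98 ft²·°F·h/BTU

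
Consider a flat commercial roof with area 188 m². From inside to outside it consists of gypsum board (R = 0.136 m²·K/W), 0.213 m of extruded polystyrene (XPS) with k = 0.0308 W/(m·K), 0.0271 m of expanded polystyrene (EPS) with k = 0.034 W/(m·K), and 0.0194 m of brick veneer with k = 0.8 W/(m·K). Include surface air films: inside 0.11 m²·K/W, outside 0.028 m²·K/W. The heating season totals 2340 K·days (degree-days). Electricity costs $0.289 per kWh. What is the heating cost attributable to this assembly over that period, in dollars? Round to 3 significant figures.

0.213/0.0308 = 6.916
0.0271/0.034 = 0.7971
0.0194/0.8 = 0.02425
R_total = 0.11 + 0.136 + 6.916 + 0.7971 + 0.02425 + 0.028 = 8.011 m²·K/W
E = A × HDD × 24 / R / 1000 = 188 × 2340 × 24 / 8.011 / 1000 = 1318 kWh
Cost = 1318 × 0.289 = $380.9

381 dollars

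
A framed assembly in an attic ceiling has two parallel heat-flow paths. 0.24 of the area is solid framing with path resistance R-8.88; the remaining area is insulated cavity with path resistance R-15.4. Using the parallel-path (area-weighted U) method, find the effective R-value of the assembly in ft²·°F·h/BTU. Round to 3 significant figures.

U_eff = 0.76/15.4 + 0.24/8.88 = 0.04935 + 0.02703 = 0.07638
R_eff = 1/U_eff = 13.09 ft²·°F·h/BTU

13.1 ft²·°F·h/BTU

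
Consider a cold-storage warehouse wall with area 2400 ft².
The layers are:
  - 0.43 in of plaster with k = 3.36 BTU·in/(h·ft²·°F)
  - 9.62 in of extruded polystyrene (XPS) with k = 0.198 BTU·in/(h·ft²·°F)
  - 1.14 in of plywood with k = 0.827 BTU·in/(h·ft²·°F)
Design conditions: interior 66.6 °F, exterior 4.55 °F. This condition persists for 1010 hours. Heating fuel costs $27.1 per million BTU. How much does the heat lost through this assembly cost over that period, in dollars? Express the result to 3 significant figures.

81.4 dollars

0.43/3.36 = 0.128
9.62/0.198 = 48.59
1.14/0.827 = 1.378
R_total = 0.128 + 48.59 + 1.378 = 50.09 ft²·°F·h/BTU
Q = 2400 × (66.6 − 4.55) / 50.09 = 2973 BTU/h
E = 2973 × 1010 = 3003000 BTU
Cost = 3003000/10⁶ × 27.1 = $81.37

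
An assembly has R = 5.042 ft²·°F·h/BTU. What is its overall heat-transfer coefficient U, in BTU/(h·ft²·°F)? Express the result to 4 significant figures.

0.1983 BTU/(h·ft²·°F)

U = 1/R = 1/5.042 = 0.19833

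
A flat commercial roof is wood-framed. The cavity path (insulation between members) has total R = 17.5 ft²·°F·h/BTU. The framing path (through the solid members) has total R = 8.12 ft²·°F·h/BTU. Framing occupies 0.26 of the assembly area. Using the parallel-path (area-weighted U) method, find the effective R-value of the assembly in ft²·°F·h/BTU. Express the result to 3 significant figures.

U_eff = 0.74/17.5 + 0.26/8.12 = 0.04229 + 0.03202 = 0.07431
R_eff = 1/U_eff = 13.46 ft²·°F·h/BTU

13.5 ft²·°F·h/BTU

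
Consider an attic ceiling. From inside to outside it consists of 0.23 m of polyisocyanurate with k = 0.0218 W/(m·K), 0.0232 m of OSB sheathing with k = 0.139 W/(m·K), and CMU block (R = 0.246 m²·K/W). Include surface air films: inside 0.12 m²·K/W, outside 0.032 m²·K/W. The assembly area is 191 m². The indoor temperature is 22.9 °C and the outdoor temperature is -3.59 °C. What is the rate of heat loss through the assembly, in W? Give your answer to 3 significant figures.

455 W

0.23/0.0218 = 10.55
0.0232/0.139 = 0.1669
R_total = 0.12 + 10.55 + 0.1669 + 0.246 + 0.032 = 11.12 m²·K/W
Q = A·ΔT/R = 191 × (22.9 − (-3.59)) / 11.12 = 455.2 W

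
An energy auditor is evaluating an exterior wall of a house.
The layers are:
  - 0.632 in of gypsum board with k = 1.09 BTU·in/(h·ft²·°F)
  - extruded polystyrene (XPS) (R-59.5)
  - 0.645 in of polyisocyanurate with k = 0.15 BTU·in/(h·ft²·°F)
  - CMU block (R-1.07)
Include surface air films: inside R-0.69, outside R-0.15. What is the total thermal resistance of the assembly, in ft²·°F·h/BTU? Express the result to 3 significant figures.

0.632/1.09 = 0.5798
0.645/0.15 = 4.3
R_total = 0.69 + 0.5798 + 59.5 + 4.3 + 1.07 + 0.15 = 66.29 ft²·°F·h/BTU

66.3 ft²·°F·h/BTU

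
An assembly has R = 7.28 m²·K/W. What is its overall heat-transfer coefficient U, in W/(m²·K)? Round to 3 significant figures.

0.137 W/(m²·K)

U = 1/R = 1/7.28 = 0.1374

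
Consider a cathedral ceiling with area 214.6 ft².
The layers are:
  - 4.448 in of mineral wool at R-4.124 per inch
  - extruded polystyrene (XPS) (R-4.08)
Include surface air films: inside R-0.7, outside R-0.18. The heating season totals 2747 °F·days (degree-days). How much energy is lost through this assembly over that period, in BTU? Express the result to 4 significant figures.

4.448 × 4.124 = 18.344
R_total = 0.7 + 18.344 + 4.08 + 0.18 = 23.304 ft²·°F·h/BTU
E = A × HDD × 24 / R = 214.6 × 2747 × 24 / 23.304 = 607120 BTU

607100 BTU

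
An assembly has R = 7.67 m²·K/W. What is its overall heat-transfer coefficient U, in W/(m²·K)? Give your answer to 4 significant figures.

U = 1/R = 1/7.67 = 0.13038

0.1304 W/(m²·K)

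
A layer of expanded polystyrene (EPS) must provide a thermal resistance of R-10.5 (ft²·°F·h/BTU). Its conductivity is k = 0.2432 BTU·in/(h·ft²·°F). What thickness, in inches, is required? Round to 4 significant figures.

L = R × k = 10.5 × 0.2432 = 2.5536 in

2.554 in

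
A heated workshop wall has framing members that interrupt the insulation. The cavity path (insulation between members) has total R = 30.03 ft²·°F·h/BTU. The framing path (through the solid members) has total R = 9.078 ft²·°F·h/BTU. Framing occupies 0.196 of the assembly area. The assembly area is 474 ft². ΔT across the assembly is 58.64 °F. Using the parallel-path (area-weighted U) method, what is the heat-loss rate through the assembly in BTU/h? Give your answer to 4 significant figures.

U_eff = 0.804/30.03 + 0.196/9.078 = 0.026773 + 0.021591 = 0.048364
R_eff = 1/U_eff = 20.677 ft²·°F·h/BTU
Q = 474 × 58.64 / 20.677 = 1344.3 BTU/h

1344 BTU/h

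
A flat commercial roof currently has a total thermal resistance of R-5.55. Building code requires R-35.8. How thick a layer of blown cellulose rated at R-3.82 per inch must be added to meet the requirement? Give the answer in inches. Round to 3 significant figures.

7.92 in

ΔR = 35.8 − 5.55 = 30.25 ft²·°F·h/BTU
L = ΔR / (R/in) = 30.25/3.82 = 7.919 in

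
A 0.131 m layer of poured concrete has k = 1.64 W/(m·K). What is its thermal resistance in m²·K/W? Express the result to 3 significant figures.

0.0799 m²·K/W

R = L/k = 0.131/1.64 = 0.07988 m²·K/W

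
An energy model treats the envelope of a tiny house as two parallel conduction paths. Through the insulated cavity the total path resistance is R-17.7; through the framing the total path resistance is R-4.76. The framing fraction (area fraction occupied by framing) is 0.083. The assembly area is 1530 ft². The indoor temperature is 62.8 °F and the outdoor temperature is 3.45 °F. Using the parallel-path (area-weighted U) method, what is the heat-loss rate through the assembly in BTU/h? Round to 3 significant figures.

U_eff = 0.917/17.7 + 0.083/4.76 = 0.05181 + 0.01744 = 0.06924
R_eff = 1/U_eff = 14.44 ft²·°F·h/BTU
Q = 1530 × (62.8 − 3.45) / 14.44 = 6288 BTU/h

6290 BTU/h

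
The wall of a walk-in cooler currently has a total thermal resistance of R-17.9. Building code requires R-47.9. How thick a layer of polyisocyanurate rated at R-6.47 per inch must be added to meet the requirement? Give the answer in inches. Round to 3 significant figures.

4.64 in

ΔR = 47.9 − 17.9 = 30 ft²·°F·h/BTU
L = ΔR / (R/in) = 30/6.47 = 4.637 in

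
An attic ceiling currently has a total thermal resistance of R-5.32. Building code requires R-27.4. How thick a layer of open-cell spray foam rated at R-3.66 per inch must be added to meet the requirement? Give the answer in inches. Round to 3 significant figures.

6.03 in

ΔR = 27.4 − 5.32 = 22.08 ft²·°F·h/BTU
L = ΔR / (R/in) = 22.08/3.66 = 6.033 in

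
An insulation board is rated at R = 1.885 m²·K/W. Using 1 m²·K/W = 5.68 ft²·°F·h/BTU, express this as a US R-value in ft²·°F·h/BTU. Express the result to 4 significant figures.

10.71 ft²·°F·h/BTU

R_US = 1.885 × 5.68 = 10.707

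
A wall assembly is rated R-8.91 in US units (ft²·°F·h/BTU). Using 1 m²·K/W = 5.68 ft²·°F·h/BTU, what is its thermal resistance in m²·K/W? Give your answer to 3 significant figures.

1.57 m²·K/W

R_SI = 8.91/5.68 = 1.569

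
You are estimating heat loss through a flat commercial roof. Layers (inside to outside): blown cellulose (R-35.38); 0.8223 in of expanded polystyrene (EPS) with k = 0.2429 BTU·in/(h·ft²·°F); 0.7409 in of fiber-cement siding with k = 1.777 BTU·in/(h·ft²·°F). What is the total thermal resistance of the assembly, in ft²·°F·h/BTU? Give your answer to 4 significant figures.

39.18 ft²·°F·h/BTU

0.8223/0.2429 = 3.3853
0.7409/1.777 = 0.41694
R_total = 35.38 + 3.3853 + 0.41694 = 39.182 ft²·°F·h/BTU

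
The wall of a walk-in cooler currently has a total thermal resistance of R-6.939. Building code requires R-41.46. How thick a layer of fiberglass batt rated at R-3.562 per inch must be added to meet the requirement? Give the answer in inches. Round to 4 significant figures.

9.691 in

ΔR = 41.46 − 6.939 = 34.521 ft²·°F·h/BTU
L = ΔR / (R/in) = 34.521/3.562 = 9.6915 in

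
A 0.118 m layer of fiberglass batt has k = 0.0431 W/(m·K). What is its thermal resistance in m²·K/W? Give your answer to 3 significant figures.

R = L/k = 0.118/0.0431 = 2.738 m²·K/W

2.74 m²·K/W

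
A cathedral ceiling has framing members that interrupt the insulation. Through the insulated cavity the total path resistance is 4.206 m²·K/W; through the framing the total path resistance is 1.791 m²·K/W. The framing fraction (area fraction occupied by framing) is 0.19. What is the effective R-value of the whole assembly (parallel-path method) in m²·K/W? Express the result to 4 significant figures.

U_eff = 0.81/4.206 + 0.19/1.791 = 0.19258 + 0.10609 = 0.29867
R_eff = 1/U_eff = 3.3482 m²·K/W

3.348 m²·K/W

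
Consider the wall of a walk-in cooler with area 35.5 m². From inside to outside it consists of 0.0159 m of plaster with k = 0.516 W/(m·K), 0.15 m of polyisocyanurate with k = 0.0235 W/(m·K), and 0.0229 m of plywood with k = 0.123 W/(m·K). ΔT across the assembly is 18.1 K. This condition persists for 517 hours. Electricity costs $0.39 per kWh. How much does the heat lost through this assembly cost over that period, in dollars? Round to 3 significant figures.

19.6 dollars

0.0159/0.516 = 0.03081
0.15/0.0235 = 6.383
0.0229/0.123 = 0.1862
R_total = 0.03081 + 6.383 + 0.1862 = 6.6 m²·K/W
Q = 35.5 × 18.1 / 6.6 = 97.36 W
E = 97.36 W × 517 h / 1000 = 50.33 kWh
Cost = 50.33 × 0.39 = $19.63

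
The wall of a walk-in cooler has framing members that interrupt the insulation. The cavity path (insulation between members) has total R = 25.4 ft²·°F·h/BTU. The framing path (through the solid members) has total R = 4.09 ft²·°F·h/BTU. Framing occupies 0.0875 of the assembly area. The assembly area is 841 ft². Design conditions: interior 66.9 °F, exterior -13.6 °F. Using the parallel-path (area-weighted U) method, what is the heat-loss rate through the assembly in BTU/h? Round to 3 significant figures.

3880 BTU/h

U_eff = 0.9125/25.4 + 0.0875/4.09 = 0.03593 + 0.02139 = 0.05732
R_eff = 1/U_eff = 17.45 ft²·°F·h/BTU
Q = 841 × (66.9 − (-13.6)) / 17.45 = 3881 BTU/h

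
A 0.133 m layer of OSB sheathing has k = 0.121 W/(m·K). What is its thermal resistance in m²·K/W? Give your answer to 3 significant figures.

1.10 m²·K/W

R = L/k = 0.133/0.121 = 1.099 m²·K/W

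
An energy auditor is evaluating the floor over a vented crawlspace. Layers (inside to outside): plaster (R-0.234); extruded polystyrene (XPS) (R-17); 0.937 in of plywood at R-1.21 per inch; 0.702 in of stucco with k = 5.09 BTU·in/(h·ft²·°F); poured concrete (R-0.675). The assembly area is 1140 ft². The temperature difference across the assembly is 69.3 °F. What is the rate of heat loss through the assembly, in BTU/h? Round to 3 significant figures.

4120 BTU/h

0.937 × 1.21 = 1.134
0.702/5.09 = 0.1379
R_total = 0.234 + 17 + 1.134 + 0.1379 + 0.675 = 19.18 ft²·°F·h/BTU
Q = A·ΔT/R = 1140 × 69.3 / 19.18 = 4119 BTU/h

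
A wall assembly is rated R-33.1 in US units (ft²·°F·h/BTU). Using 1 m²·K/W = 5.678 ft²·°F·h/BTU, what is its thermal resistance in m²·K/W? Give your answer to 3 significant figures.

R_SI = 33.1/5.678 = 5.83

5.83 m²·K/W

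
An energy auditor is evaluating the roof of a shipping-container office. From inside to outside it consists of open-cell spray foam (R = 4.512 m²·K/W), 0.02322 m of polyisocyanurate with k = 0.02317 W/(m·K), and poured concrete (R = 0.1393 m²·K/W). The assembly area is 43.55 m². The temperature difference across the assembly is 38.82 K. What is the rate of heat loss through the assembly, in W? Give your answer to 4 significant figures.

299.0 W

0.02322/0.02317 = 1.0022
R_total = 4.512 + 1.0022 + 0.1393 = 5.6535 m²·K/W
Q = A·ΔT/R = 43.55 × 38.82 / 5.6535 = 299.04 W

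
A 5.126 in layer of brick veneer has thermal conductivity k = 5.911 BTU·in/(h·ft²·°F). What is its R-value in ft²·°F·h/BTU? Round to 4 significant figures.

0.8672 ft²·°F·h/BTU

R = L/k = 5.126/5.911 = 0.8672 ft²·°F·h/BTU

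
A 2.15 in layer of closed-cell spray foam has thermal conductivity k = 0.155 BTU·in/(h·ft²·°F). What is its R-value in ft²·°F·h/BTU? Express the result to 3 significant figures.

R = L/k = 2.15/0.155 = 13.87 ft²·°F·h/BTU

13.9 ft²·°F·h/BTU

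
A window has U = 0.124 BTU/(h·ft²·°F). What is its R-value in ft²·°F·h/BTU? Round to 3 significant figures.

8.06 ft²·°F·h/BTU

R = 1/U = 1/0.124 = 8.065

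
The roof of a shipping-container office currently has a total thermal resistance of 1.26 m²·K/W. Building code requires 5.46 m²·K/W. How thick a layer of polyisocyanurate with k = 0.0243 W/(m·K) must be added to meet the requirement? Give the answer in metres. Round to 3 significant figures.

ΔR = 5.46 − 1.26 = 4.2 m²·K/W
L = ΔR × k = 4.2 × 0.0243 = 0.1021 m

0.102 m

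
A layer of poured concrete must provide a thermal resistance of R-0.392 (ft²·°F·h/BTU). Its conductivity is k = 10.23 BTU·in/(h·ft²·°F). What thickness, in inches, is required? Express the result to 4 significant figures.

L = R × k = 0.392 × 10.23 = 4.0102 in

4.010 in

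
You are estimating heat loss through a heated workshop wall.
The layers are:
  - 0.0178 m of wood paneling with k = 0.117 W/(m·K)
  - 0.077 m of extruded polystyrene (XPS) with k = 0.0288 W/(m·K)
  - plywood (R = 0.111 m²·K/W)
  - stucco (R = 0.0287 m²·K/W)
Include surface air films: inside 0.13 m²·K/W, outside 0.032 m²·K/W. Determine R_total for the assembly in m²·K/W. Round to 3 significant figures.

0.0178/0.117 = 0.1521
0.077/0.0288 = 2.674
R_total = 0.13 + 0.1521 + 2.674 + 0.111 + 0.0287 + 0.032 = 3.127 m²·K/W

3.13 m²·K/W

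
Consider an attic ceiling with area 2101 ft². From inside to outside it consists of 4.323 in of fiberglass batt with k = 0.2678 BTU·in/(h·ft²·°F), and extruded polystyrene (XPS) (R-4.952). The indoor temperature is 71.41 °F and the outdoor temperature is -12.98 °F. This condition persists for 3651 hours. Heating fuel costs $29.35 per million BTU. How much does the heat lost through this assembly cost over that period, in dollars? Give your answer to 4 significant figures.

4.323/0.2678 = 16.143
R_total = 16.143 + 4.952 = 21.095 ft²·°F·h/BTU
Q = 2101 × (71.41 − (-12.98)) / 21.095 = 8405.1 BTU/h
E = 8405.1 × 3651 = 30687000 BTU
Cost = 30687000/10⁶ × 29.35 = $900.67

900.7 dollars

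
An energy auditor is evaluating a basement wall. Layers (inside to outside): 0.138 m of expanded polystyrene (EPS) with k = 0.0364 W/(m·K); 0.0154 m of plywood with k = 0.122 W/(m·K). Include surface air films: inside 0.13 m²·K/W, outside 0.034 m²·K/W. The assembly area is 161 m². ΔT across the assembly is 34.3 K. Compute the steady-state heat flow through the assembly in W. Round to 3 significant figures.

1350 W

0.138/0.0364 = 3.791
0.0154/0.122 = 0.1262
R_total = 0.13 + 3.791 + 0.1262 + 0.034 = 4.081 m²·K/W
Q = A·ΔT/R = 161 × 34.3 / 4.081 = 1353 W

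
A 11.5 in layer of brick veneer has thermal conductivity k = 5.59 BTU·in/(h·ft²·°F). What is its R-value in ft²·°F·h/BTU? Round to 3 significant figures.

R = L/k = 11.5/5.59 = 2.057 ft²·°F·h/BTU

2.06 ft²·°F·h/BTU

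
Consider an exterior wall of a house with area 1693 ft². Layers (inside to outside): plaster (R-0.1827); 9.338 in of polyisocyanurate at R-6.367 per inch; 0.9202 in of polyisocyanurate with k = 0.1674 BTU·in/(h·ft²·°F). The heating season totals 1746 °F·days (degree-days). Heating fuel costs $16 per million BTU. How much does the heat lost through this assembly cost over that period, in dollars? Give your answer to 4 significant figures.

17.43 dollars

9.338 × 6.367 = 59.455
0.9202/0.1674 = 5.497
R_total = 0.1827 + 59.455 + 5.497 = 65.135 ft²·°F·h/BTU
E = A × HDD × 24 / R = 1693 × 1746 × 24 / 65.135 = 1089200 BTU
Cost = 1089200/10⁶ × 16 = $17.427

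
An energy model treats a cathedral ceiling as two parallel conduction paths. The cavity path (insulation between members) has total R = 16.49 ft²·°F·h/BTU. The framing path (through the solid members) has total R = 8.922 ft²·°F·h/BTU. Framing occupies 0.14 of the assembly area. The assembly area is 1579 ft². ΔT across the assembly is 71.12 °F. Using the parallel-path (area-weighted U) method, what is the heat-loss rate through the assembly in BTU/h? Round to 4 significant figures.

U_eff = 0.86/16.49 + 0.14/8.922 = 0.052153 + 0.015692 = 0.067844
R_eff = 1/U_eff = 14.74 ft²·°F·h/BTU
Q = 1579 × 71.12 / 14.74 = 7618.8 BTU/h

7619 BTU/h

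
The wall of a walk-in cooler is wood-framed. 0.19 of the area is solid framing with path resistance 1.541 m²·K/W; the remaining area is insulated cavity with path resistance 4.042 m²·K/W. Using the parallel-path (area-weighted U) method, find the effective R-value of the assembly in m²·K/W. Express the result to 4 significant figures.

3.089 m²·K/W

U_eff = 0.81/4.042 + 0.19/1.541 = 0.2004 + 0.1233 = 0.32369
R_eff = 1/U_eff = 3.0894 m²·K/W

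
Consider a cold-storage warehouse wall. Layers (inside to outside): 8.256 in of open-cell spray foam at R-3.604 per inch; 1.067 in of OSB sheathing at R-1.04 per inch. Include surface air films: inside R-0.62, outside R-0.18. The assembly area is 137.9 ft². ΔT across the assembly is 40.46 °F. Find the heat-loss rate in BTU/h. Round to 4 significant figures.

8.256 × 3.604 = 29.755
1.067 × 1.04 = 1.1097
R_total = 0.62 + 29.755 + 1.1097 + 0.18 = 31.664 ft²·°F·h/BTU
Q = A·ΔT/R = 137.9 × 40.46 / 31.664 = 176.21 BTU/h

176.2 BTU/h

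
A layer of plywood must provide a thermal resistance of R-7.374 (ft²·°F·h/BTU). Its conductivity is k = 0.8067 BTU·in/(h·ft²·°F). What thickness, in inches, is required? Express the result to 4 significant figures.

5.949 in

L = R × k = 7.374 × 0.8067 = 5.9486 in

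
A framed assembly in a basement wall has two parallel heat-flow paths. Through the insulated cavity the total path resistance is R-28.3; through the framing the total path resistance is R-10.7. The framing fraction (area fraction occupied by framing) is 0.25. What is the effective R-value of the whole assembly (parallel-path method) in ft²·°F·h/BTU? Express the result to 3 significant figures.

U_eff = 0.75/28.3 + 0.25/10.7 = 0.0265 + 0.02336 = 0.04987
R_eff = 1/U_eff = 20.05 ft²·°F·h/BTU

20.1 ft²·°F·h/BTU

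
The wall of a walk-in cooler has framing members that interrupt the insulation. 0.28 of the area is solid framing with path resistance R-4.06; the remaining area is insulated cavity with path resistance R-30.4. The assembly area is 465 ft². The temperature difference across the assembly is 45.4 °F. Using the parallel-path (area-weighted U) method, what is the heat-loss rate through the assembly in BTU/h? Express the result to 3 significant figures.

U_eff = 0.72/30.4 + 0.28/4.06 = 0.02368 + 0.06897 = 0.09265
R_eff = 1/U_eff = 10.79 ft²·°F·h/BTU
Q = 465 × 45.4 / 10.79 = 1956 BTU/h

1960 BTU/h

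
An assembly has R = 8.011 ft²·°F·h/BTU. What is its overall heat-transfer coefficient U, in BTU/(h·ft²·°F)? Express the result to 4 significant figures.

0.1248 BTU/(h·ft²·°F)

U = 1/R = 1/8.011 = 0.12483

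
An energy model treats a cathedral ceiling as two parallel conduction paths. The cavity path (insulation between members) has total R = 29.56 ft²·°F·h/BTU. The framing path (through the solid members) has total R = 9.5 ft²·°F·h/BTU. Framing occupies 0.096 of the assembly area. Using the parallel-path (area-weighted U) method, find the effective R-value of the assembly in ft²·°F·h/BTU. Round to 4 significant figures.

24.58 ft²·°F·h/BTU

U_eff = 0.904/29.56 + 0.096/9.5 = 0.030582 + 0.010105 = 0.040687
R_eff = 1/U_eff = 24.578 ft²·°F·h/BTU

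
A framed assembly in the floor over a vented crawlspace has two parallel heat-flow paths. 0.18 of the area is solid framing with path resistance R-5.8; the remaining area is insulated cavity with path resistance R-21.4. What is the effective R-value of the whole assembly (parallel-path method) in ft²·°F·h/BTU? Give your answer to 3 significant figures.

U_eff = 0.82/21.4 + 0.18/5.8 = 0.03832 + 0.03103 = 0.06935
R_eff = 1/U_eff = 14.42 ft²·°F·h/BTU

14.4 ft²·°F·h/BTU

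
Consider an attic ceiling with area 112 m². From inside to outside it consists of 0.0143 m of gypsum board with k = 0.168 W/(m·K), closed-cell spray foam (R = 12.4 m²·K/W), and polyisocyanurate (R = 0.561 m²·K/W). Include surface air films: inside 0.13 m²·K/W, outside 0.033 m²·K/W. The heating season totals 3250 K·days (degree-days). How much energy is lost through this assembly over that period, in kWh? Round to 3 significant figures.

0.0143/0.168 = 0.08512
R_total = 0.13 + 0.08512 + 12.4 + 0.561 + 0.033 = 13.21 m²·K/W
E = A × HDD × 24 / R / 1000 = 112 × 3250 × 24 / 13.21 / 1000 = 661.4 kWh

661 kWh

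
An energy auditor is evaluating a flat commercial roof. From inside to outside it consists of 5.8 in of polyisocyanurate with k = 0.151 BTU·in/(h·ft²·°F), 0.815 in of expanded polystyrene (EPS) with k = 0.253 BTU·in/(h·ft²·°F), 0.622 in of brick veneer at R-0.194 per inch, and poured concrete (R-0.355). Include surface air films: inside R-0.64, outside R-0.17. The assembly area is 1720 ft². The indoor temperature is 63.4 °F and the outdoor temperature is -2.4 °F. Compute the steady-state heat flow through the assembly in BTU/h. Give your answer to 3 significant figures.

2640 BTU/h

5.8/0.151 = 38.41
0.815/0.253 = 3.221
0.622 × 0.194 = 0.1207
R_total = 0.64 + 38.41 + 3.221 + 0.1207 + 0.355 + 0.17 = 42.92 ft²·°F·h/BTU
Q = A·ΔT/R = 1720 × (63.4 − (-2.4)) / 42.92 = 2637 BTU/h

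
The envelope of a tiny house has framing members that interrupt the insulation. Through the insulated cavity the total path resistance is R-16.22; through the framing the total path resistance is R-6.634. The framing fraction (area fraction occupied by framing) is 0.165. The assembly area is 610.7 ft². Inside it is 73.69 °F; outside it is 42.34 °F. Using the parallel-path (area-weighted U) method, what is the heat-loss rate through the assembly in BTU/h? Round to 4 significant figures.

1462 BTU/h

U_eff = 0.835/16.22 + 0.165/6.634 = 0.05148 + 0.024872 = 0.076352
R_eff = 1/U_eff = 13.097 ft²·°F·h/BTU
Q = 610.7 × (73.69 − 42.34) / 13.097 = 1461.8 BTU/h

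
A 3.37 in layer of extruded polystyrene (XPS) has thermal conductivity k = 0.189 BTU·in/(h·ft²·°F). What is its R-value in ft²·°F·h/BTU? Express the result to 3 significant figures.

17.8 ft²·°F·h/BTU

R = L/k = 3.37/0.189 = 17.83 ft²·°F·h/BTU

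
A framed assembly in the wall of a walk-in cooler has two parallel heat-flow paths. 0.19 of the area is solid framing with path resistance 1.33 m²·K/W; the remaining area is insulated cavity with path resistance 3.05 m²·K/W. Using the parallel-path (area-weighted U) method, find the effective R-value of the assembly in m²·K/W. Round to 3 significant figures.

U_eff = 0.81/3.05 + 0.19/1.33 = 0.2656 + 0.1429 = 0.4084
R_eff = 1/U_eff = 2.448 m²·K/W

2.45 m²·K/W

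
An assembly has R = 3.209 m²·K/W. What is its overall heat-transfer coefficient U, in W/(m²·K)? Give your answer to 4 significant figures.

0.3116 W/(m²·K)

U = 1/R = 1/3.209 = 0.31162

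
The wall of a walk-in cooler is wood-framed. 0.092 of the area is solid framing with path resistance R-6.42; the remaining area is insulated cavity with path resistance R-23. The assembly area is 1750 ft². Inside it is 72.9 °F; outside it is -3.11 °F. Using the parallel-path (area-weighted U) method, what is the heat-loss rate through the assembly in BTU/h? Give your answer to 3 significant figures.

U_eff = 0.908/23 + 0.092/6.42 = 0.03948 + 0.01433 = 0.05381
R_eff = 1/U_eff = 18.58 ft²·°F·h/BTU
Q = 1750 × (72.9 − (-3.11)) / 18.58 = 7157 BTU/h

7160 BTU/h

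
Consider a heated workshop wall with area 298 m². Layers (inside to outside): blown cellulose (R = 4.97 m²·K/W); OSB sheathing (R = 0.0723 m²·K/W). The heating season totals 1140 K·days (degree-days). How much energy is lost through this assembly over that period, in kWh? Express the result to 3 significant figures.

1620 kWh

R_total = 4.97 + 0.0723 = 5.042 m²·K/W
E = A × HDD × 24 / R / 1000 = 298 × 1140 × 24 / 5.042 / 1000 = 1617 kWh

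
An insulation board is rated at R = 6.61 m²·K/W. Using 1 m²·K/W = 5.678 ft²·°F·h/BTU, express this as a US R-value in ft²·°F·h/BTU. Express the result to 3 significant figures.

37.5 ft²·°F·h/BTU

R_US = 6.61 × 5.678 = 37.53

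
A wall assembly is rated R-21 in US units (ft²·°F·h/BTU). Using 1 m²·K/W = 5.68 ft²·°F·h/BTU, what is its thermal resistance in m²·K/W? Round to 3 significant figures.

3.70 m²·K/W

R_SI = 21/5.68 = 3.697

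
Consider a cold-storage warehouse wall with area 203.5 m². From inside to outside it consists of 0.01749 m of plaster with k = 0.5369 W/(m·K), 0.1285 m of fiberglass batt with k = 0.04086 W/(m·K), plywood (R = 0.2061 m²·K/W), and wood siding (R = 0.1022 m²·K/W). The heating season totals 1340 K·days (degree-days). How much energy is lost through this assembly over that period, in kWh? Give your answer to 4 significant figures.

0.01749/0.5369 = 0.032576
0.1285/0.04086 = 3.1449
R_total = 0.032576 + 3.1449 + 0.2061 + 0.1022 = 3.4858 m²·K/W
E = A × HDD × 24 / R / 1000 = 203.5 × 1340 × 24 / 3.4858 / 1000 = 1877.5 kWh

1878 kWh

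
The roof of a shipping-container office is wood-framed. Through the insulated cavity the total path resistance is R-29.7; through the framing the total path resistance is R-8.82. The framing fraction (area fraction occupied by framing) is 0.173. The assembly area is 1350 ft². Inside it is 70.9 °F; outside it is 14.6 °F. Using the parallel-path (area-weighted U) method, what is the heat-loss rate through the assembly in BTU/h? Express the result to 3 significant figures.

U_eff = 0.827/29.7 + 0.173/8.82 = 0.02785 + 0.01961 = 0.04746
R_eff = 1/U_eff = 21.07 ft²·°F·h/BTU
Q = 1350 × (70.9 − 14.6) / 21.07 = 3607 BTU/h

3610 BTU/h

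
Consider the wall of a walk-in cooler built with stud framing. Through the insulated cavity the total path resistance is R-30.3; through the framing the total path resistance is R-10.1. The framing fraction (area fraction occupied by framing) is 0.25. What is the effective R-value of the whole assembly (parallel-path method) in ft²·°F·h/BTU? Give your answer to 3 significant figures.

20.2 ft²·°F·h/BTU

U_eff = 0.75/30.3 + 0.25/10.1 = 0.02475 + 0.02475 = 0.0495
R_eff = 1/U_eff = 20.2 ft²·°F·h/BTU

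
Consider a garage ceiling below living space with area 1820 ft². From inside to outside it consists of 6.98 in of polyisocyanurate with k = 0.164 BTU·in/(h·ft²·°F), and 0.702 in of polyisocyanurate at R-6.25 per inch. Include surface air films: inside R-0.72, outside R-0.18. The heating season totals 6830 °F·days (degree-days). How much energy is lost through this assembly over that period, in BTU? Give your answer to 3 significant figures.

6230000 BTU

6.98/0.164 = 42.56
0.702 × 6.25 = 4.387
R_total = 0.72 + 42.56 + 4.387 + 0.18 = 47.85 ft²·°F·h/BTU
E = A × HDD × 24 / R = 1820 × 6830 × 24 / 47.85 = 6235000 BTU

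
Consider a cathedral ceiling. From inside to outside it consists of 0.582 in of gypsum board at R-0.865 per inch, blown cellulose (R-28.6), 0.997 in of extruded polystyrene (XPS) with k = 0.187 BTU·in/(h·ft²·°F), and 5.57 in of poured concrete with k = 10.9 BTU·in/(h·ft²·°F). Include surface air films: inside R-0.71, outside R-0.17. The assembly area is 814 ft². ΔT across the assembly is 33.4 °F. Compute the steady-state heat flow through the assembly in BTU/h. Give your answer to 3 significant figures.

0.582 × 0.865 = 0.5034
0.997/0.187 = 5.332
5.57/10.9 = 0.511
R_total = 0.71 + 0.5034 + 28.6 + 5.332 + 0.511 + 0.17 = 35.83 ft²·°F·h/BTU
Q = A·ΔT/R = 814 × 33.4 / 35.83 = 758.9 BTU/h

759 BTU/h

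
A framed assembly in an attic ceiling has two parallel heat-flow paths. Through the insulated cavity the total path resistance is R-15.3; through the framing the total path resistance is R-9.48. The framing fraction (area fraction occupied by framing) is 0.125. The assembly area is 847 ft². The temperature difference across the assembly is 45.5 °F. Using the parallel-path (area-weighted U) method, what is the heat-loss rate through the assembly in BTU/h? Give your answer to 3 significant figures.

U_eff = 0.875/15.3 + 0.125/9.48 = 0.05719 + 0.01319 = 0.07038
R_eff = 1/U_eff = 14.21 ft²·°F·h/BTU
Q = 847 × 45.5 / 14.21 = 2712 BTU/h

2710 BTU/h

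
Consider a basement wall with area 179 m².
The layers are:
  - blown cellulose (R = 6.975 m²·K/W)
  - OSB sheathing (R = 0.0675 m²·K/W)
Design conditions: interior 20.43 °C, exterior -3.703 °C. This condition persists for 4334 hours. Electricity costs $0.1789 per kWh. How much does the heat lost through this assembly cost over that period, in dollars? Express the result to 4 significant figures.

R_total = 6.975 + 0.0675 = 7.0425 m²·K/W
Q = 179 × (20.43 − (-3.703)) / 7.0425 = 613.39 W
E = 613.39 W × 4334 h / 1000 = 2658.4 kWh
Cost = 2658.4 × 0.1789 = $475.59

475.6 dollars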